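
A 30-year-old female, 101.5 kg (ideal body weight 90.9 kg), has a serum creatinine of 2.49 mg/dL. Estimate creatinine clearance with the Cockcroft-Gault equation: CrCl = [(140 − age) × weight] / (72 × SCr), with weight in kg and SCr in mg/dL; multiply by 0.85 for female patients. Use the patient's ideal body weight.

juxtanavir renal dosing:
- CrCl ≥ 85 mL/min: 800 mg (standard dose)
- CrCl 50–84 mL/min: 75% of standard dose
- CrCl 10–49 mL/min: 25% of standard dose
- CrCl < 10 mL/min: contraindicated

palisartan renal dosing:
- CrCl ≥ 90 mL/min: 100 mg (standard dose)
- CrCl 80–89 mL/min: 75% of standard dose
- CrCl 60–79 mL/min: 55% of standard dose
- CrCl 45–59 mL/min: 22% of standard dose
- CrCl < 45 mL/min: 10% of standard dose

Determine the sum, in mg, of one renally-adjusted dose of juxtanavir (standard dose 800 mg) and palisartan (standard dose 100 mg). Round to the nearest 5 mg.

CrCl = (140 − 30) × 90.9 / (72 × 2.49) × 0.85 = 9999.0 / 179.28 × 0.85 ≈ 47.4 mL/min
CrCl ≈ 47 mL/min.
juxtanavir: 10–49 mL/min → 25% of 800 mg = 200 mg.
palisartan: 45–59 mL/min → 22% of 100 mg = 22 mg.
Total = 200 + 22 = 222 mg.

220 mg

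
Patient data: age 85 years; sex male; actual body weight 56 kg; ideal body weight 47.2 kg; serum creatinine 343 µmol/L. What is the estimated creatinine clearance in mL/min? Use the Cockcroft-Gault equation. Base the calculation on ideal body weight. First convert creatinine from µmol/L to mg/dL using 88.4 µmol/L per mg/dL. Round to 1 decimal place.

SCr = 343 / 88.4 = 3.88 mg/dL
CrCl = (140 − 85) × 47.2 / (72 × 3.88) = 2596.0 / 279.36 ≈ 9.3 mL/min

9.3 mL/min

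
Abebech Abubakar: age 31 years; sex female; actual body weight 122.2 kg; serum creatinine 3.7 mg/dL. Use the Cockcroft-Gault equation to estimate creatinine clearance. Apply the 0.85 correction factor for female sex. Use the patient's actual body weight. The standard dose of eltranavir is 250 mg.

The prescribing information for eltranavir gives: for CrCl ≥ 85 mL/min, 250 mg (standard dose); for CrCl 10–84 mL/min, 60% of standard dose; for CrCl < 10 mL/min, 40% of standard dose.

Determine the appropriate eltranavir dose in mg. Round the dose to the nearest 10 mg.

CrCl = (140 − 31) × 122.2 / (72 × 3.7) × 0.85 = 13319.8 / 266.40 × 0.85 ≈ 42.5 mL/min
CrCl ≈ 42 mL/min → bracket 10–84 mL/min.
60% of 250 mg = 150 mg

150 mg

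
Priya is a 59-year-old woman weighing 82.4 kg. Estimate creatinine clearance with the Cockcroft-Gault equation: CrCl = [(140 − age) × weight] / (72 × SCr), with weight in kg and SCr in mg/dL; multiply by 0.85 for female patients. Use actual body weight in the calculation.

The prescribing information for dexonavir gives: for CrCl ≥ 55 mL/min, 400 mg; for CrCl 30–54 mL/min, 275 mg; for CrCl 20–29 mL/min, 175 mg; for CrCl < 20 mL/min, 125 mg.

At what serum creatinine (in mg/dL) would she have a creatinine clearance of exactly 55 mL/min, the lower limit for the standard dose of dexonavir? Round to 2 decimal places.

1.43 mg/dL

Standard dose requires CrCl ≥ 55 mL/min.
Set (140 − 59) × 82.4 × 0.85 / (72 × SCr) = 55
SCr = (140 − 59) × 82.4 × 0.85 / (72 × 55) = 1.433 mg/dL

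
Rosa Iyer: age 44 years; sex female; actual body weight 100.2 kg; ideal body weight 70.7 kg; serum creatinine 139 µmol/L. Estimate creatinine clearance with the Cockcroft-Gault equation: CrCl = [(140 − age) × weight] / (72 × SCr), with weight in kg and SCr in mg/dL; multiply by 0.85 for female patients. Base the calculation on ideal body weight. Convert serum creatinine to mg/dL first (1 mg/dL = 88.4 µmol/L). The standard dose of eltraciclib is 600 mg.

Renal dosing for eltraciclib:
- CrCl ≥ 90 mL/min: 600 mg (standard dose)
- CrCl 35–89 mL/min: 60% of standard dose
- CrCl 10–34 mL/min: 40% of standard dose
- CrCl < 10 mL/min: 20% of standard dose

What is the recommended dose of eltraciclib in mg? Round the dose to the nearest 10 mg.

SCr = 139 / 88.4 = 1.572 mg/dL
CrCl = (140 − 44) × 70.7 / (72 × 1.572) × 0.85 = 6787.2 / 113.18 × 0.85 ≈ 51.0 mL/min
CrCl ≈ 51 mL/min → bracket 35–89 mL/min.
60% of 600 mg = 360 mg

360 mg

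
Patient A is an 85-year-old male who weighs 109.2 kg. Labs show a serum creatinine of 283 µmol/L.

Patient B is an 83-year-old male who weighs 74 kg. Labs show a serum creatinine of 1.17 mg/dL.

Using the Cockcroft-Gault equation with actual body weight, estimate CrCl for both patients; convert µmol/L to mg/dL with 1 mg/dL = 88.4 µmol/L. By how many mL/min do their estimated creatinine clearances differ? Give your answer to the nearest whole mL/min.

24 mL/min

Patient A: SCr = 283 / 88.4 = 3.201 mg/dL
Patient A: CrCl = (140 − 85) × 109.2 / (72 × 3.201) = 6006.0 / 230.47 ≈ 26.1 mL/min
Patient B: CrCl = (140 − 83) × 74 / (72 × 1.17) = 4218.0 / 84.24 ≈ 50.1 mL/min
|26.1 − 50.1| = 24.0 mL/min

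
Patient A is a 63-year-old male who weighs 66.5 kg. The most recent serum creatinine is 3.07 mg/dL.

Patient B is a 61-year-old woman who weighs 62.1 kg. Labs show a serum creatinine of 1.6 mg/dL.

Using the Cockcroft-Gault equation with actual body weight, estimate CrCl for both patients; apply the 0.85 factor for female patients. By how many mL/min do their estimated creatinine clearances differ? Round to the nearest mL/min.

13 mL/min

Patient A: CrCl = (140 − 63) × 66.5 / (72 × 3.07) = 5120.5 / 221.04 ≈ 23.2 mL/min
Patient B: CrCl = (140 − 61) × 62.1 / (72 × 1.6) × 0.85 = 4905.9 / 115.20 × 0.85 ≈ 36.2 mL/min
|23.2 − 36.2| = 13.0 mL/min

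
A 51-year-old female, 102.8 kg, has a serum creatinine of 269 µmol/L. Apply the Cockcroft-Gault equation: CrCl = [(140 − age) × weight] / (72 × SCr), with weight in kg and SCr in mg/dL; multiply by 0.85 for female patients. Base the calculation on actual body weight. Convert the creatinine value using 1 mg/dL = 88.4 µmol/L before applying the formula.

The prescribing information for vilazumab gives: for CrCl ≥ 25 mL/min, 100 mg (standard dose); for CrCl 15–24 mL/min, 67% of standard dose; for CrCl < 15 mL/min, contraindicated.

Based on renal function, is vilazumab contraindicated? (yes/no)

SCr = 269 / 88.4 = 3.043 mg/dL
CrCl = (140 − 51) × 102.8 / (72 × 3.043) × 0.85 = 9149.2 / 219.10 × 0.85 ≈ 35.5 mL/min
CrCl ≈ 35 mL/min, which is ≥ 15 mL/min.

no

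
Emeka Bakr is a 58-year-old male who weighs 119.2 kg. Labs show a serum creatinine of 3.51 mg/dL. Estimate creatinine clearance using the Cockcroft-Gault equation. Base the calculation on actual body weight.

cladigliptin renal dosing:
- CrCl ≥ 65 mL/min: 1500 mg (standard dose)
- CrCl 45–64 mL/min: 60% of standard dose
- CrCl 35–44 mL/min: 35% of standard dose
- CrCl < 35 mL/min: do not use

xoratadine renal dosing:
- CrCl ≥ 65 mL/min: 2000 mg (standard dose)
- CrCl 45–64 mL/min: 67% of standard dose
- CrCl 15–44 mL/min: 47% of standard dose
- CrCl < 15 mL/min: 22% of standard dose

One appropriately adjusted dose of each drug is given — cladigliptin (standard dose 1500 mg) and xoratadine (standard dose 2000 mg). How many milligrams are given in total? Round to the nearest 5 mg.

CrCl = (140 − 58) × 119.2 / (72 × 3.51) = 9774.4 / 252.72 ≈ 38.7 mL/min
CrCl ≈ 39 mL/min.
cladigliptin: 35–44 mL/min → 35% of 1500 mg = 525 mg.
xoratadine: 15–44 mL/min → 47% of 2000 mg = 940 mg.
Total = 525 + 940 = 1465 mg.

1465 mg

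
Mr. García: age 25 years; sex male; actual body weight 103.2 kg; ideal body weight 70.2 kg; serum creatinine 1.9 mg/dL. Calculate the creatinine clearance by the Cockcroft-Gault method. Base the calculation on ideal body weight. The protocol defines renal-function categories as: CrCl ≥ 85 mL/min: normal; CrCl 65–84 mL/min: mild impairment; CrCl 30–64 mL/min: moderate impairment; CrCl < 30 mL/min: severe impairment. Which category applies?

CrCl = (140 − 25) × 70.2 / (72 × 1.9) = 8073.0 / 136.80 ≈ 59.0 mL/min
59 mL/min falls in the 'moderate impairment' range.

moderate impairment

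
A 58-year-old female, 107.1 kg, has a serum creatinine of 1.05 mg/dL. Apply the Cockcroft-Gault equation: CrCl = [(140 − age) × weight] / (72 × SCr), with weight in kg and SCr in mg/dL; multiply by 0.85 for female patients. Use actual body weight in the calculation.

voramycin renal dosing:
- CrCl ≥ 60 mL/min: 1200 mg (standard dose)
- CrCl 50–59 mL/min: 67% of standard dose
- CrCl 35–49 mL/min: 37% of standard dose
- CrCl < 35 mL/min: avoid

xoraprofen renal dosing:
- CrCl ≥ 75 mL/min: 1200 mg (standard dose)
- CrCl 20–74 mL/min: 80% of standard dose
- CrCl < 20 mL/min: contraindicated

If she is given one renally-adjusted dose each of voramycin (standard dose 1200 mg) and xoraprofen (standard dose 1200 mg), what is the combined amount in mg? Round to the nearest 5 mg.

2400 mg

CrCl = (140 − 58) × 107.1 / (72 × 1.05) × 0.85 = 8782.2 / 75.60 × 0.85 ≈ 98.7 mL/min
CrCl ≈ 99 mL/min.
voramycin: ≥ 60 mL/min → 100% of 1200 mg = 1200 mg.
xoraprofen: ≥ 75 mL/min → 100% of 1200 mg = 1200 mg.
Total = 1200 + 1200 = 2400 mg.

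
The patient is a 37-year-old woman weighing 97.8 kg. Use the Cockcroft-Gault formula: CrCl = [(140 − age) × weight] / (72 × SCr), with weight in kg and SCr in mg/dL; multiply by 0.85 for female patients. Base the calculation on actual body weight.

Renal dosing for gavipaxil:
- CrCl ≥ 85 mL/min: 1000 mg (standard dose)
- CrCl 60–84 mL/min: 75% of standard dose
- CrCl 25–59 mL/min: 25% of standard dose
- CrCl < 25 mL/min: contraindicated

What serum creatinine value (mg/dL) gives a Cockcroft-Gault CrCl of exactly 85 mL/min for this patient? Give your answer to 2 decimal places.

1.40 mg/dL

Standard dose requires CrCl ≥ 85 mL/min.
Set (140 − 37) × 97.8 × 0.85 / (72 × SCr) = 85
SCr = (140 − 37) × 97.8 × 0.85 / (72 × 85) = 1.399 mg/dL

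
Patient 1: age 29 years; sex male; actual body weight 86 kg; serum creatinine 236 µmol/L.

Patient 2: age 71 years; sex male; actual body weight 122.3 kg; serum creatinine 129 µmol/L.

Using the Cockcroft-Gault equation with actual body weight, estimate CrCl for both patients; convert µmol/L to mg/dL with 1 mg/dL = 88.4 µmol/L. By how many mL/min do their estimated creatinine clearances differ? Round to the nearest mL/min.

Patient 1: SCr = 236 / 88.4 = 2.67 mg/dL
Patient 1: CrCl = (140 − 29) × 86 / (72 × 2.67) = 9546.0 / 192.24 ≈ 49.7 mL/min
Patient 2: SCr = 129 / 88.4 = 1.459 mg/dL
Patient 2: CrCl = (140 − 71) × 122.3 / (72 × 1.459) = 8438.7 / 105.05 ≈ 80.3 mL/min
|49.7 − 80.3| = 30.6 mL/min

31 mL/min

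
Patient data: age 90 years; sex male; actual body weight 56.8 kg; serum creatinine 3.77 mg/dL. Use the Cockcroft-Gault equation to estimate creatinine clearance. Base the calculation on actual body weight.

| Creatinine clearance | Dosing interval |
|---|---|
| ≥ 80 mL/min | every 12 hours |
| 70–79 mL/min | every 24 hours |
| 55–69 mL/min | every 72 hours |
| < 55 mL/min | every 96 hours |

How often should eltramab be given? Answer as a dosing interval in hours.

every 96 hours

CrCl = (140 − 90) × 56.8 / (72 × 3.77) = 2840.0 / 271.44 ≈ 10.5 mL/min
CrCl ≈ 10 mL/min → bracket < 55 mL/min → every 96 hours.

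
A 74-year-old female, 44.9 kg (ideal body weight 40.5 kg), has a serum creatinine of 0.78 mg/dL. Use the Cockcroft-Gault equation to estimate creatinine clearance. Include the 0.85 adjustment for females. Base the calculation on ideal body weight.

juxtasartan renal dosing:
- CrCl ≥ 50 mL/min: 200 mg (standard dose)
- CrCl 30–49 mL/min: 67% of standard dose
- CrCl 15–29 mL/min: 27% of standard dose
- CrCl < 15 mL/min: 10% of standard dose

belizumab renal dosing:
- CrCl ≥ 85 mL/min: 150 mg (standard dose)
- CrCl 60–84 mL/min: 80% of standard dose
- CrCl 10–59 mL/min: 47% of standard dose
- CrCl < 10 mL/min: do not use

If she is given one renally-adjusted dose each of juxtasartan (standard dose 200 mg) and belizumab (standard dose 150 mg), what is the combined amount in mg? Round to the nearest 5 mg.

205 mg

CrCl = (140 − 74) × 40.5 / (72 × 0.78) × 0.85 = 2673.0 / 56.16 × 0.85 ≈ 40.5 mL/min
CrCl ≈ 40 mL/min.
juxtasartan: 30–49 mL/min → 67% of 200 mg = 134 mg.
belizumab: 10–59 mL/min → 47% of 150 mg = 70.5 mg.
Total = 134 + 70.5 = 204.5 mg.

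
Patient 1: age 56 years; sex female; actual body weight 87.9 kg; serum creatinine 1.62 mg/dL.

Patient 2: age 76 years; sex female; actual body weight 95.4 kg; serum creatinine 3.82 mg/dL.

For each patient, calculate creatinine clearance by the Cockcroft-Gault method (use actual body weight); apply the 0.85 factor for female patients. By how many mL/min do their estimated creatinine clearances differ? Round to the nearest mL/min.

35 mL/min

Patient 1: CrCl = (140 − 56) × 87.9 / (72 × 1.62) × 0.85 = 7383.6 / 116.64 × 0.85 ≈ 53.8 mL/min
Patient 2: CrCl = (140 − 76) × 95.4 / (72 × 3.82) × 0.85 = 6105.6 / 275.04 × 0.85 ≈ 18.9 mL/min
|53.8 − 18.9| = 34.9 mL/min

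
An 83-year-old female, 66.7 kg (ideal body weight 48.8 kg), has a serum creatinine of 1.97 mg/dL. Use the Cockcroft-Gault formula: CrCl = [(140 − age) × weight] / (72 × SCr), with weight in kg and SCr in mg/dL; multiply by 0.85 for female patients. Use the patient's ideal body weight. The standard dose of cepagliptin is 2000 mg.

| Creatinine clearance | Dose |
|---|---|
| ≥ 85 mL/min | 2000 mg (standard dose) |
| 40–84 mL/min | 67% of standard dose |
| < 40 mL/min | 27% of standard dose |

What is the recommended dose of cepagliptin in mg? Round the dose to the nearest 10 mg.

540 mg

CrCl = (140 − 83) × 48.8 / (72 × 1.97) × 0.85 = 2781.6 / 141.84 × 0.85 ≈ 16.7 mL/min
CrCl ≈ 17 mL/min → bracket < 40 mL/min.
27% of 2000 mg = 540 mg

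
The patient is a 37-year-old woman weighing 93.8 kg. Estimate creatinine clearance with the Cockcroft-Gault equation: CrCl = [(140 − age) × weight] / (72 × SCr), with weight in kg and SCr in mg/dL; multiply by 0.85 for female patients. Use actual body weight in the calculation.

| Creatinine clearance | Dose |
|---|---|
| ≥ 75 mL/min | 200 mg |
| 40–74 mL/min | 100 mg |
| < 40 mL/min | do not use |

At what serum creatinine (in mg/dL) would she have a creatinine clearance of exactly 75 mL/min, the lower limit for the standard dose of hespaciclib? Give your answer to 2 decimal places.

1.52 mg/dL

Standard dose requires CrCl ≥ 75 mL/min.
Set (140 − 37) × 93.8 × 0.85 / (72 × SCr) = 75
SCr = (140 − 37) × 93.8 × 0.85 / (72 × 75) = 1.521 mg/dL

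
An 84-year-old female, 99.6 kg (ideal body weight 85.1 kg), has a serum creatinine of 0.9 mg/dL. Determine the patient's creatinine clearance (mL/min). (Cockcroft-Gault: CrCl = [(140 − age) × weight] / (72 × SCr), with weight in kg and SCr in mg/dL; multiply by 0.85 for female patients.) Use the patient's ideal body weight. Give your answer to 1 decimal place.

62.5 mL/min

CrCl = (140 − 84) × 85.1 / (72 × 0.9) × 0.85 = 4765.6 / 64.80 × 0.85 ≈ 62.5 mL/min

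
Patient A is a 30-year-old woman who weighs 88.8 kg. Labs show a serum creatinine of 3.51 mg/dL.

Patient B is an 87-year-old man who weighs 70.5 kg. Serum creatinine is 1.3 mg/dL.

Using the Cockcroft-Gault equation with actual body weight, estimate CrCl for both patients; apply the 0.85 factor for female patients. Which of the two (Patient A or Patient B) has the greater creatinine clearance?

Patient B

Patient A: CrCl = (140 − 30) × 88.8 / (72 × 3.51) × 0.85 = 9768.0 / 252.72 × 0.85 ≈ 32.9 mL/min
Patient B: CrCl = (140 − 87) × 70.5 / (72 × 1.3) = 3736.5 / 93.60 ≈ 39.9 mL/min
32.9 vs 39.9 mL/min → Patient B is higher.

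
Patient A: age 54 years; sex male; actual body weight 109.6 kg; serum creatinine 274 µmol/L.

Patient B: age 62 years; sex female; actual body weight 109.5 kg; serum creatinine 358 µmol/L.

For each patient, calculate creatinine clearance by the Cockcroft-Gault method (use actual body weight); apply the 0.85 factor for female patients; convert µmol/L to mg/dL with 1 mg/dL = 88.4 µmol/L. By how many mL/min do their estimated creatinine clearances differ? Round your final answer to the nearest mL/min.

Patient A: SCr = 274 / 88.4 = 3.1 mg/dL
Patient A: CrCl = (140 − 54) × 109.6 / (72 × 3.1) = 9425.6 / 223.20 ≈ 42.2 mL/min
Patient B: SCr = 358 / 88.4 = 4.05 mg/dL
Patient B: CrCl = (140 − 62) × 109.5 / (72 × 4.05) × 0.85 = 8541.0 / 291.60 × 0.85 ≈ 24.9 mL/min
|42.2 − 24.9| = 17.3 mL/min

17 mL/min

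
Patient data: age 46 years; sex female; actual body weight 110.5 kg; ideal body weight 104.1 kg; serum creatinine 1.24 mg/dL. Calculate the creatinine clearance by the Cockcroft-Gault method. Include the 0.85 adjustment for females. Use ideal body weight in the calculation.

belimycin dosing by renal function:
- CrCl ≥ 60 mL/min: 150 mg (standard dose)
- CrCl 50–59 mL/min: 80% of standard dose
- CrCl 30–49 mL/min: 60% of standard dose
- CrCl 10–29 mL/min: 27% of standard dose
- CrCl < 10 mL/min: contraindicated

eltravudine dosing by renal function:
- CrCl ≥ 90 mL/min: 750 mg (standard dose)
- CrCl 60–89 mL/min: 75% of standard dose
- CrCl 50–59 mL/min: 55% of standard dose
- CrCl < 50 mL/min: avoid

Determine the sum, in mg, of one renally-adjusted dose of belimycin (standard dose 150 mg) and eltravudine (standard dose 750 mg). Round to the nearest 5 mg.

900 mg

CrCl = (140 − 46) × 104.1 / (72 × 1.24) × 0.85 = 9785.4 / 89.28 × 0.85 ≈ 93.2 mL/min
CrCl ≈ 93 mL/min.
belimycin: ≥ 60 mL/min → 100% of 150 mg = 150 mg.
eltravudine: ≥ 90 mL/min → 100% of 750 mg = 750 mg.
Total = 150 + 750 = 900 mg.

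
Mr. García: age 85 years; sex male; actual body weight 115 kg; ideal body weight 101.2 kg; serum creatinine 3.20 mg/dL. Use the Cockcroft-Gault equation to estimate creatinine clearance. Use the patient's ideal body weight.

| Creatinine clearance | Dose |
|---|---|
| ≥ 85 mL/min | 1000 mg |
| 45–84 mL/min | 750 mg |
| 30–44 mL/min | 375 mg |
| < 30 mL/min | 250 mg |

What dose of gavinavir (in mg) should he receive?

250 mg

CrCl = (140 − 85) × 101.2 / (72 × 3.2) = 5566.0 / 230.40 ≈ 24.2 mL/min
CrCl ≈ 24 mL/min → bracket < 30 mL/min.
Dose for this bracket: 250 mg.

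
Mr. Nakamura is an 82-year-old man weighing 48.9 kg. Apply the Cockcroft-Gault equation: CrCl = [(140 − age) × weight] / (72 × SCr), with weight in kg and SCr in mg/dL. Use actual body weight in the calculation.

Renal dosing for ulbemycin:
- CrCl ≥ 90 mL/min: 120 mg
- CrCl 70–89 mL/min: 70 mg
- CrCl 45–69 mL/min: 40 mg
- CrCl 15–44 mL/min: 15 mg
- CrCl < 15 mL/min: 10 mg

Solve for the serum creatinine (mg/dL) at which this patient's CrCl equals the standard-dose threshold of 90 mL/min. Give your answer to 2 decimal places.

Standard dose requires CrCl ≥ 90 mL/min.
Set (140 − 82) × 48.9 / (72 × SCr) = 90
SCr = (140 − 82) × 48.9 / (72 × 90) = 0.438 mg/dL

0.44 mg/dL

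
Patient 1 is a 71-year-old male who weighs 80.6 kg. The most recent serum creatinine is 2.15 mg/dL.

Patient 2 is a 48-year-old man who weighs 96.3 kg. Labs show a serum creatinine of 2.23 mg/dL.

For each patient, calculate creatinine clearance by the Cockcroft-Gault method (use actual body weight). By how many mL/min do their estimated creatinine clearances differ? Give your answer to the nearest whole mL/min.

19 mL/min

Patient 1: CrCl = (140 − 71) × 80.6 / (72 × 2.15) = 5561.4 / 154.80 ≈ 35.9 mL/min
Patient 2: CrCl = (140 − 48) × 96.3 / (72 × 2.23) = 8859.6 / 160.56 ≈ 55.2 mL/min
|35.9 − 55.2| = 19.3 mL/min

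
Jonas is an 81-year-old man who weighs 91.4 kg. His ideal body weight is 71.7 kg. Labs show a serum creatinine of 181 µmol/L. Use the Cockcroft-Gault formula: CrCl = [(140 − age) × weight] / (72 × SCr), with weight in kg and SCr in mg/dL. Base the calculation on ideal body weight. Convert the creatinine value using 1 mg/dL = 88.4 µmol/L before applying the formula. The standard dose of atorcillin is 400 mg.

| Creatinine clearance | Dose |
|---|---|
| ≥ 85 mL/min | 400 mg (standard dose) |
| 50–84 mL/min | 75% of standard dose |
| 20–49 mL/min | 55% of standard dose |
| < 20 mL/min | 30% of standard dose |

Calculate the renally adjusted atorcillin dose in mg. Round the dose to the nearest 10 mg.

SCr = 181 / 88.4 = 2.048 mg/dL
CrCl = (140 − 81) × 71.7 / (72 × 2.048) = 4230.3 / 147.46 ≈ 28.7 mL/min
CrCl ≈ 29 mL/min → bracket 20–49 mL/min.
55% of 400 mg = 220 mg

220 mg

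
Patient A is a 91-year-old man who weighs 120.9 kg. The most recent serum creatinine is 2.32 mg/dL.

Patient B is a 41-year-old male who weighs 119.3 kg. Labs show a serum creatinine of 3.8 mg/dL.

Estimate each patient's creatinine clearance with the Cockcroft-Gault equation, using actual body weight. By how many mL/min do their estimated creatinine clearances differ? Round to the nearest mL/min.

Patient A: CrCl = (140 − 91) × 120.9 / (72 × 2.32) = 5924.1 / 167.04 ≈ 35.5 mL/min
Patient B: CrCl = (140 − 41) × 119.3 / (72 × 3.8) = 11810.7 / 273.60 ≈ 43.2 mL/min
|35.5 − 43.2| = 7.7 mL/min

8 mL/min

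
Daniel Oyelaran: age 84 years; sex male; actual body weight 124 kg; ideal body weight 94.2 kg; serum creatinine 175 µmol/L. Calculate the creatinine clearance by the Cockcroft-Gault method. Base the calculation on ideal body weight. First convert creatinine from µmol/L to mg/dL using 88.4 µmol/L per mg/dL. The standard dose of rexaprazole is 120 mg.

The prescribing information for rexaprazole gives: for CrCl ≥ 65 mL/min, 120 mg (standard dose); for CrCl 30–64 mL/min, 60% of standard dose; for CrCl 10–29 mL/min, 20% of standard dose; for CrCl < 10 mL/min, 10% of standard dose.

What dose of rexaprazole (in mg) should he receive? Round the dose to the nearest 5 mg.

SCr = 175 / 88.4 = 1.98 mg/dL
CrCl = (140 − 84) × 94.2 / (72 × 1.98) = 5275.2 / 142.56 ≈ 37.0 mL/min
CrCl ≈ 37 mL/min → bracket 30–64 mL/min.
60% of 120 mg = 72 mg → 70 mg

70 mg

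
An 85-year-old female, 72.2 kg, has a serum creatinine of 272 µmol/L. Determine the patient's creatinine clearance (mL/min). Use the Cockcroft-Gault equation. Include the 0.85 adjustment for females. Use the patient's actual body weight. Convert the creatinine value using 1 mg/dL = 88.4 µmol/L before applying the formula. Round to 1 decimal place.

SCr = 272 / 88.4 = 3.077 mg/dL
CrCl = (140 − 85) × 72.2 / (72 × 3.077) × 0.85 = 3971.0 / 221.54 × 0.85 ≈ 15.2 mL/min

15.2 mL/min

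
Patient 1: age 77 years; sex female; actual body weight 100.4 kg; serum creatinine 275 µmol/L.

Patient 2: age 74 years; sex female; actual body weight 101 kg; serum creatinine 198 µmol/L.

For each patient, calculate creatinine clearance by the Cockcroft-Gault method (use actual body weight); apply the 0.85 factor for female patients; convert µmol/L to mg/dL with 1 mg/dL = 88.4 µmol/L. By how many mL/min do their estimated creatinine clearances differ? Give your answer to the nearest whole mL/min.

Patient 1: SCr = 275 / 88.4 = 3.111 mg/dL
Patient 1: CrCl = (140 − 77) × 100.4 / (72 × 3.111) × 0.85 = 6325.2 / 223.99 × 0.85 ≈ 24.0 mL/min
Patient 2: SCr = 198 / 88.4 = 2.24 mg/dL
Patient 2: CrCl = (140 − 74) × 101 / (72 × 2.24) × 0.85 = 6666.0 / 161.28 × 0.85 ≈ 35.1 mL/min
|24.0 − 35.1| = 11.1 mL/min

11 mL/min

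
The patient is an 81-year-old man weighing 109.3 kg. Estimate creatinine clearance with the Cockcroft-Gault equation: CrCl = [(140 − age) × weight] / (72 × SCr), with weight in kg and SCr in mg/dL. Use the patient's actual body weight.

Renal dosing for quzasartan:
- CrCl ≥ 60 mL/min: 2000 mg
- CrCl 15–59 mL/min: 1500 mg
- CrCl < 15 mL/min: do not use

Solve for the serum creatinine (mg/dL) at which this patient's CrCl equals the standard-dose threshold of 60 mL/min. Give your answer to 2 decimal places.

Standard dose requires CrCl ≥ 60 mL/min.
Set (140 − 81) × 109.3 / (72 × SCr) = 60
SCr = (140 − 81) × 109.3 / (72 × 60) = 1.493 mg/dL

1.49 mg/dL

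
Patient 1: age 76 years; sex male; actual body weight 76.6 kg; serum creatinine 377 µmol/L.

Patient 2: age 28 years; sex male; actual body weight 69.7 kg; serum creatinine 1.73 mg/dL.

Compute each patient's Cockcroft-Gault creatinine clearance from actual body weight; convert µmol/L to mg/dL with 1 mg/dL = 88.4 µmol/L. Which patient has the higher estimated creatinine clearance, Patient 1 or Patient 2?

Patient 1: SCr = 377 / 88.4 = 4.265 mg/dL
Patient 1: CrCl = (140 − 76) × 76.6 / (72 × 4.265) = 4902.4 / 307.08 ≈ 16.0 mL/min
Patient 2: CrCl = (140 − 28) × 69.7 / (72 × 1.73) = 7806.4 / 124.56 ≈ 62.7 mL/min
16.0 vs 62.7 mL/min → Patient 2 is higher.

Patient 2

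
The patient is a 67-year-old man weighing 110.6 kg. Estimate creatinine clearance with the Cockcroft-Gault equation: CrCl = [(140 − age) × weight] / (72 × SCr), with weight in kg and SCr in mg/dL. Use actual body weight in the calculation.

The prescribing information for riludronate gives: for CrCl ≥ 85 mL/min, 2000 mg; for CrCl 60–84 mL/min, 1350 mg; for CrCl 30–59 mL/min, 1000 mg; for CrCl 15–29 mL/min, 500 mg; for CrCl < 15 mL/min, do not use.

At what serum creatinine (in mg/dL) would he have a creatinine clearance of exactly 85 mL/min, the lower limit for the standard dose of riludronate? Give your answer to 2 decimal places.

Standard dose requires CrCl ≥ 85 mL/min.
Set (140 − 67) × 110.6 / (72 × SCr) = 85
SCr = (140 − 67) × 110.6 / (72 × 85) = 1.319 mg/dL

1.32 mg/dL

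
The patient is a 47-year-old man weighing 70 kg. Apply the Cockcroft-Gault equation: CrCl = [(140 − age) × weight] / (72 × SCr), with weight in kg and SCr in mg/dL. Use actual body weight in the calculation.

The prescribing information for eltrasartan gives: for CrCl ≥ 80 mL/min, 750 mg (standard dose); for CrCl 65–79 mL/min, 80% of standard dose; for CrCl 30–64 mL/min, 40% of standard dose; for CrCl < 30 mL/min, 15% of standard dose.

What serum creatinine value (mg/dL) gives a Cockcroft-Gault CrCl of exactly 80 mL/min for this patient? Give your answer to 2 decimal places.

Standard dose requires CrCl ≥ 80 mL/min.
Set (140 − 47) × 70 / (72 × SCr) = 80
SCr = (140 − 47) × 70 / (72 × 80) = 1.130 mg/dL

1.13 mg/dL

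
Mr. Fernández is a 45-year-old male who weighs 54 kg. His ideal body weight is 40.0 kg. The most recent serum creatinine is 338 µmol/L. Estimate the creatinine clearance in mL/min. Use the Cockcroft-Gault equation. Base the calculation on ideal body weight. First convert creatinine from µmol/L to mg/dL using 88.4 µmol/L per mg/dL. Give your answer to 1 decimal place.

SCr = 338 / 88.4 = 3.824 mg/dL
CrCl = (140 − 45) × 40 / (72 × 3.824) = 3800.0 / 275.33 ≈ 13.8 mL/min

13.8 mL/min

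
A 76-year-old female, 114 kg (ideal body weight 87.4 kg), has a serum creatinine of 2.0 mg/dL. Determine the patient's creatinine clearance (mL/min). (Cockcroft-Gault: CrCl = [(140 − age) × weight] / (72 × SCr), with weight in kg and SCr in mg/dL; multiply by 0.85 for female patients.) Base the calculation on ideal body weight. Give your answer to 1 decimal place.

33.0 mL/min

CrCl = (140 − 76) × 87.4 / (72 × 2) × 0.85 = 5593.6 / 144.00 × 0.85 ≈ 33.0 mL/min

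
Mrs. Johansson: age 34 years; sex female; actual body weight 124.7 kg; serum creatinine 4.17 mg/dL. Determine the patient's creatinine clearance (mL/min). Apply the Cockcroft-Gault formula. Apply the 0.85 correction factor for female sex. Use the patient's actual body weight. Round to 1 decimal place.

CrCl = (140 − 34) × 124.7 / (72 × 4.17) × 0.85 = 13218.2 / 300.24 × 0.85 ≈ 37.4 mL/min

37.4 mL/min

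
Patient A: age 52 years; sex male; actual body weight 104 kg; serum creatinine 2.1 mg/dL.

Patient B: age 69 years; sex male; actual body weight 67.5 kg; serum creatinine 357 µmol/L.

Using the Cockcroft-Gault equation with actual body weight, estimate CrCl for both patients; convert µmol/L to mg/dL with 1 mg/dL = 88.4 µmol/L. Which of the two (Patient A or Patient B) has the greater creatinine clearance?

Patient A

Patient A: CrCl = (140 − 52) × 104 / (72 × 2.1) = 9152.0 / 151.20 ≈ 60.5 mL/min
Patient B: SCr = 357 / 88.4 = 4.038 mg/dL
Patient B: CrCl = (140 − 69) × 67.5 / (72 × 4.038) = 4792.5 / 290.74 ≈ 16.5 mL/min
60.5 vs 16.5 mL/min → Patient A is higher.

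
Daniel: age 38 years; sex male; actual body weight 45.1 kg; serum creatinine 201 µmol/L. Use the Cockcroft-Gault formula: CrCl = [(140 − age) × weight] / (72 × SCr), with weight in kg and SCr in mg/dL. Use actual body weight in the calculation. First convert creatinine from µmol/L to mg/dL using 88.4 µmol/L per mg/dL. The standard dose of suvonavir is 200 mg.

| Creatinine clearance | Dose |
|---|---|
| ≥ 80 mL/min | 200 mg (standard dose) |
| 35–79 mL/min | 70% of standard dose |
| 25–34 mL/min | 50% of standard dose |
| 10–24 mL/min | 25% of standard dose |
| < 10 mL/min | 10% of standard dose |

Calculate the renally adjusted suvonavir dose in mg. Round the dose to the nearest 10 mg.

100 mg

SCr = 201 / 88.4 = 2.274 mg/dL
CrCl = (140 − 38) × 45.1 / (72 × 2.274) = 4600.2 / 163.73 ≈ 28.1 mL/min
CrCl ≈ 28 mL/min → bracket 25–34 mL/min.
50% of 200 mg = 100 mg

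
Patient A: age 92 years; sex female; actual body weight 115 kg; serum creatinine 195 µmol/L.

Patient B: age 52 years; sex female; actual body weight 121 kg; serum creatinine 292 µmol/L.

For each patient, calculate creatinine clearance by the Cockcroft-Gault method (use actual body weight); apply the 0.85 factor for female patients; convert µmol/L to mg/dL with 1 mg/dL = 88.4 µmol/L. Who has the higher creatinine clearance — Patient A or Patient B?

Patient A: SCr = 195 / 88.4 = 2.206 mg/dL
Patient A: CrCl = (140 − 92) × 115 / (72 × 2.206) × 0.85 = 5520.0 / 158.83 × 0.85 ≈ 29.5 mL/min
Patient B: SCr = 292 / 88.4 = 3.303 mg/dL
Patient B: CrCl = (140 − 52) × 121 / (72 × 3.303) × 0.85 = 10648.0 / 237.82 × 0.85 ≈ 38.1 mL/min
29.5 vs 38.1 mL/min → Patient B is higher.

Patient B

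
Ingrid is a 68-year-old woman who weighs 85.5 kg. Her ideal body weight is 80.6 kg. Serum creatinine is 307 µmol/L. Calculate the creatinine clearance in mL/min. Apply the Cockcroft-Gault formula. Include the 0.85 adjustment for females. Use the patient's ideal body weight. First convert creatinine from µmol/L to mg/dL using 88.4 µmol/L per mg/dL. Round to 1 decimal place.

19.7 mL/min

SCr = 307 / 88.4 = 3.473 mg/dL
CrCl = (140 − 68) × 80.6 / (72 × 3.473) × 0.85 = 5803.2 / 250.06 × 0.85 ≈ 19.7 mL/min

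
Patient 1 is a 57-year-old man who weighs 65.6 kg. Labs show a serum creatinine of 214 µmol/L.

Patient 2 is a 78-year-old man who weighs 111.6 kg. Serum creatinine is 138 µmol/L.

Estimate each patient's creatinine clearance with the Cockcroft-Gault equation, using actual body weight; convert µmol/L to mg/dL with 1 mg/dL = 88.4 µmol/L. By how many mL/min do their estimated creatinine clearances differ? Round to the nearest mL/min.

30 mL/min

Patient 1: SCr = 214 / 88.4 = 2.421 mg/dL
Patient 1: CrCl = (140 − 57) × 65.6 / (72 × 2.421) = 5444.8 / 174.31 ≈ 31.2 mL/min
Patient 2: SCr = 138 / 88.4 = 1.561 mg/dL
Patient 2: CrCl = (140 − 78) × 111.6 / (72 × 1.561) = 6919.2 / 112.39 ≈ 61.6 mL/min
|31.2 − 61.6| = 30.4 mL/min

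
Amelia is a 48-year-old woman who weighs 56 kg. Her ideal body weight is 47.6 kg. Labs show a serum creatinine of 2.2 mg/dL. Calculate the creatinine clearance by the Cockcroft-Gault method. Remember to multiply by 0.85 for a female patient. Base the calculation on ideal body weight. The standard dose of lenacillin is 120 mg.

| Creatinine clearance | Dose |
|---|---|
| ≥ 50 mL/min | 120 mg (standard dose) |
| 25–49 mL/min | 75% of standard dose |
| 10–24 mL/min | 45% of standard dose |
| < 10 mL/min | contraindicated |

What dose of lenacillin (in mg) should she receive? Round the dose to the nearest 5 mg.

CrCl = (140 − 48) × 47.6 / (72 × 2.2) × 0.85 = 4379.2 / 158.40 × 0.85 ≈ 23.5 mL/min
CrCl ≈ 23 mL/min → bracket 10–24 mL/min.
45% of 120 mg = 54 mg → 55 mg

55 mg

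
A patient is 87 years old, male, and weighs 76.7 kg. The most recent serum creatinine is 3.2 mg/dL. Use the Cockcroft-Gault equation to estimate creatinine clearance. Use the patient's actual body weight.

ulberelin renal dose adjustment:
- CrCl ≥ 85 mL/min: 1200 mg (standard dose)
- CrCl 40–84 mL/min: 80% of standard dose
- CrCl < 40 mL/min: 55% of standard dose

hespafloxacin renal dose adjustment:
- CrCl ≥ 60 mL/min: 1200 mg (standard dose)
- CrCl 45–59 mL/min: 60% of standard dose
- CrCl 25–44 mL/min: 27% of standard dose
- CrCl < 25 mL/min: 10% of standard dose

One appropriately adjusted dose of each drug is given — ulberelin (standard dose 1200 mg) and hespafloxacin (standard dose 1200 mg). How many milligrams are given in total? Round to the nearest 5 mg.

780 mg

CrCl = (140 − 87) × 76.7 / (72 × 3.2) = 4065.1 / 230.40 ≈ 17.6 mL/min
CrCl ≈ 18 mL/min.
ulberelin: < 40 mL/min → 55% of 1200 mg = 660 mg.
hespafloxacin: < 25 mL/min → 10% of 1200 mg = 120 mg.
Total = 660 + 120 = 780 mg.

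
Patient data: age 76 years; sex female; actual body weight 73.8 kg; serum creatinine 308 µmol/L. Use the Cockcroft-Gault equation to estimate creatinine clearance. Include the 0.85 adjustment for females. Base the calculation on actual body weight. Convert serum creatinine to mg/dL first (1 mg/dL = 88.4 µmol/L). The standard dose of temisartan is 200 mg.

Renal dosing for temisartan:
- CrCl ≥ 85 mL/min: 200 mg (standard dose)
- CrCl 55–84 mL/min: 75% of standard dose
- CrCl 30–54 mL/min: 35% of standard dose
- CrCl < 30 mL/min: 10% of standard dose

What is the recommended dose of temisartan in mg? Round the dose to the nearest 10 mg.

SCr = 308 / 88.4 = 3.484 mg/dL
CrCl = (140 − 76) × 73.8 / (72 × 3.484) × 0.85 = 4723.2 / 250.85 × 0.85 ≈ 16.0 mL/min
CrCl ≈ 16 mL/min → bracket < 30 mL/min.
10% of 200 mg = 20 mg

20 mg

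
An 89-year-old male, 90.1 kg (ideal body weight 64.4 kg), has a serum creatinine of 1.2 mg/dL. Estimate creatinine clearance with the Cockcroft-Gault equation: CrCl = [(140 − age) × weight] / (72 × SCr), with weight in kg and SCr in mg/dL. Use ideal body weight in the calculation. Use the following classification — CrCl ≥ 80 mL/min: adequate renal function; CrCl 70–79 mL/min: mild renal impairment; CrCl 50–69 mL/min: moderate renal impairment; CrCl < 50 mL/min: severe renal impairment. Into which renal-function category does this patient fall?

CrCl = (140 − 89) × 64.4 / (72 × 1.2) = 3284.4 / 86.40 ≈ 38.0 mL/min
38 mL/min falls in the 'severe renal impairment' range.

severe renal impairment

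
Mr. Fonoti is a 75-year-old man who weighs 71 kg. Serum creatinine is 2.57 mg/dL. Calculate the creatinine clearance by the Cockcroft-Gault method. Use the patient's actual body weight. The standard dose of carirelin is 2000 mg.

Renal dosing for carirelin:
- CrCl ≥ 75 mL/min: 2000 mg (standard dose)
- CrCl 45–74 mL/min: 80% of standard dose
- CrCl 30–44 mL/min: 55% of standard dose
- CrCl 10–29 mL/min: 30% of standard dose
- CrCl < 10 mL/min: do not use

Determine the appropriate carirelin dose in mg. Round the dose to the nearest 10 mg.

CrCl = (140 − 75) × 71 / (72 × 2.57) = 4615.0 / 185.04 ≈ 24.9 mL/min
CrCl ≈ 25 mL/min → bracket 10–29 mL/min.
30% of 2000 mg = 600 mg

600 mg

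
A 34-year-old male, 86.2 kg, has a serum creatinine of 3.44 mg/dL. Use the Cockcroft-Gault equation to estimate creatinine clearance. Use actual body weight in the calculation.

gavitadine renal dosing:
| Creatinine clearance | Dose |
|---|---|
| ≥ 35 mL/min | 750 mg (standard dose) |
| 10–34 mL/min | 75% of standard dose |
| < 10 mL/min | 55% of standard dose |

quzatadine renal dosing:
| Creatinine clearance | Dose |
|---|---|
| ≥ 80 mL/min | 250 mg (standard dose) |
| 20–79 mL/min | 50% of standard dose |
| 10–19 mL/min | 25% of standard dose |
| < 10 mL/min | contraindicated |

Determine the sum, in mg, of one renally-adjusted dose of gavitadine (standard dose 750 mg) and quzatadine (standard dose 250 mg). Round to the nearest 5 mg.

875 mg

CrCl = (140 − 34) × 86.2 / (72 × 3.44) = 9137.2 / 247.68 ≈ 36.9 mL/min
CrCl ≈ 37 mL/min.
gavitadine: ≥ 35 mL/min → 100% of 750 mg = 750 mg.
quzatadine: 20–79 mL/min → 50% of 250 mg = 125 mg.
Total = 750 + 125 = 875 mg.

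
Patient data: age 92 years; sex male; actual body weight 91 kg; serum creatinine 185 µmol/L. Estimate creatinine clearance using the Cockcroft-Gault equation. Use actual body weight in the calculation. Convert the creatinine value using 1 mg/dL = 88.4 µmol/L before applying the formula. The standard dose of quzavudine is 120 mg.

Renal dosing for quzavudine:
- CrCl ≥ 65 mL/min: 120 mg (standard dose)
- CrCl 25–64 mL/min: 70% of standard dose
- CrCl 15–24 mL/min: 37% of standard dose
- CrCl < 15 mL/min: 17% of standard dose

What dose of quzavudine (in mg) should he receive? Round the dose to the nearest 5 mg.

85 mg

SCr = 185 / 88.4 = 2.093 mg/dL
CrCl = (140 − 92) × 91 / (72 × 2.093) = 4368.0 / 150.70 ≈ 29.0 mL/min
CrCl ≈ 29 mL/min → bracket 25–64 mL/min.
70% of 120 mg = 84 mg → 85 mg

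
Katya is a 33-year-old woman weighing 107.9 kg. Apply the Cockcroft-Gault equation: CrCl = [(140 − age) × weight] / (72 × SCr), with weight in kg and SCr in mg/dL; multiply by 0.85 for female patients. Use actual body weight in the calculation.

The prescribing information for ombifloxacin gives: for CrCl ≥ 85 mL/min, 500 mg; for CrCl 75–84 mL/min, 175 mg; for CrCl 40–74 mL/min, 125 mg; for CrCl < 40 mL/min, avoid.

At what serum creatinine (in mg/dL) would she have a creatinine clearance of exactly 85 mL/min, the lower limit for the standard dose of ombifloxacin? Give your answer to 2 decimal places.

1.60 mg/dL

Standard dose requires CrCl ≥ 85 mL/min.
Set (140 − 33) × 107.9 × 0.85 / (72 × SCr) = 85
SCr = (140 − 33) × 107.9 × 0.85 / (72 × 85) = 1.604 mg/dL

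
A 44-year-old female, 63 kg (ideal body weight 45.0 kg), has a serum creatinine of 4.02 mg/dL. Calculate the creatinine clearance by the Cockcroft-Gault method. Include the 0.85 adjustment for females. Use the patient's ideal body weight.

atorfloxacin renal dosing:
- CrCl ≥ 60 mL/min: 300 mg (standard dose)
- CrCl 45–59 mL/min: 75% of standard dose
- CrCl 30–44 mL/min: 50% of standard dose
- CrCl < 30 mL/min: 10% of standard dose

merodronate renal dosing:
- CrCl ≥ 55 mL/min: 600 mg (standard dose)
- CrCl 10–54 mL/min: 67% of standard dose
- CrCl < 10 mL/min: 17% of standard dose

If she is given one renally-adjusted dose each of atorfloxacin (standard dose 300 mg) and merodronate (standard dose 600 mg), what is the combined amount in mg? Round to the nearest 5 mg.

CrCl = (140 − 44) × 45 / (72 × 4.02) × 0.85 = 4320.0 / 289.44 × 0.85 ≈ 12.7 mL/min
CrCl ≈ 13 mL/min.
atorfloxacin: < 30 mL/min → 10% of 300 mg = 30 mg.
merodronate: 10–54 mL/min → 67% of 600 mg = 402 mg.
Total = 30 + 402 = 432 mg.

430 mg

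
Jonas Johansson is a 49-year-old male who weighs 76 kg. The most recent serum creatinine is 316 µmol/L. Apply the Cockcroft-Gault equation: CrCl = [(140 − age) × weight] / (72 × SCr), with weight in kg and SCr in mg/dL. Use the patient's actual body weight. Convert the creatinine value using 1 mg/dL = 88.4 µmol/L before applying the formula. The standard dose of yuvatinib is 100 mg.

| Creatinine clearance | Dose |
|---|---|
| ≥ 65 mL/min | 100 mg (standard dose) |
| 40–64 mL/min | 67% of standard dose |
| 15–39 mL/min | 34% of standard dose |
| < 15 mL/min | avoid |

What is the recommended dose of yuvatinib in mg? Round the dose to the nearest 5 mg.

SCr = 316 / 88.4 = 3.575 mg/dL
CrCl = (140 − 49) × 76 / (72 × 3.575) = 6916.0 / 257.40 ≈ 26.9 mL/min
CrCl ≈ 27 mL/min → bracket 15–39 mL/min.
34% of 100 mg = 34 mg → 35 mg

35 mg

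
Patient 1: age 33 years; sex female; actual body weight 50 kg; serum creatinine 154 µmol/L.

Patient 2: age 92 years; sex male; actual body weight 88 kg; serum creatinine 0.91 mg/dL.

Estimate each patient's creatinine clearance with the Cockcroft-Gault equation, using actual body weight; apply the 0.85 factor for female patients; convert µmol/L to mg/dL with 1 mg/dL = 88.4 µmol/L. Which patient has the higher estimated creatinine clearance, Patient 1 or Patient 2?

Patient 1: SCr = 154 / 88.4 = 1.742 mg/dL
Patient 1: CrCl = (140 − 33) × 50 / (72 × 1.742) × 0.85 = 5350.0 / 125.42 × 0.85 ≈ 36.3 mL/min
Patient 2: CrCl = (140 − 92) × 88 / (72 × 0.91) = 4224.0 / 65.52 ≈ 64.5 mL/min
36.3 vs 64.5 mL/min → Patient 2 is higher.

Patient 2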